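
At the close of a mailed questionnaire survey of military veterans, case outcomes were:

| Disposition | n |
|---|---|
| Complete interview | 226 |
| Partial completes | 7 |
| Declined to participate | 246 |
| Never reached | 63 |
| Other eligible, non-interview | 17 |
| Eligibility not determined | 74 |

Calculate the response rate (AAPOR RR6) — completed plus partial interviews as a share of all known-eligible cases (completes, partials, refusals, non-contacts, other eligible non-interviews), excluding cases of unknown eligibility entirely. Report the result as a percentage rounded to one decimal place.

41.7%

Num → 226 + 7 = 233
Denominator → 226 + 7 + 246 + 63 + 17 = 559
RR6 = 233 / 559 = 0.4168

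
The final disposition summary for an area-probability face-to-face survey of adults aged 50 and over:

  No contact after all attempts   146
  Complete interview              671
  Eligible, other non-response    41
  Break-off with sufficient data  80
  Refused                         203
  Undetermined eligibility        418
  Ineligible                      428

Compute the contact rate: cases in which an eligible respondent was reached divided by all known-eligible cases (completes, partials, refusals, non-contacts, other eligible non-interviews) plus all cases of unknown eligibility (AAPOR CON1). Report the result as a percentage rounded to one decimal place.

Num → 671 + 80 + 203 + 41 = 995
Base → 671 + 80 + 203 + 146 + 41 + 418 = 1559
CON1 = 995 / 1559 = 0.6382

63.8%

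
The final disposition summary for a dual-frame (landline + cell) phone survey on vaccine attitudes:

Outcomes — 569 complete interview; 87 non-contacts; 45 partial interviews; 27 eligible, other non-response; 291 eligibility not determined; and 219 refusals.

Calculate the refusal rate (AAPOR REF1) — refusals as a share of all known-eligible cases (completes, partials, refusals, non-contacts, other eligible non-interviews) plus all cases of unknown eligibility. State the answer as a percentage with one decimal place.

Num: 219
Base: 569 + 45 + 219 + 87 + 27 + 291 = 1238
REF1 = 219 / 1238 = 0.1769

17.7%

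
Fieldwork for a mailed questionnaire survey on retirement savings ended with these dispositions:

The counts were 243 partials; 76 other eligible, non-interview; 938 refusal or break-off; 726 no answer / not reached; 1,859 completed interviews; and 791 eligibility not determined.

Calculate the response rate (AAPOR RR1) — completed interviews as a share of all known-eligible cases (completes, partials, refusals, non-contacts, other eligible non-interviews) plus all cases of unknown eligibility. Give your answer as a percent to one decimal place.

Numerator: 1859
Base: 1859 + 243 + 938 + 726 + 76 + 791 = 4633
RR1 = 1859 / 4633 = 0.4013

40.1%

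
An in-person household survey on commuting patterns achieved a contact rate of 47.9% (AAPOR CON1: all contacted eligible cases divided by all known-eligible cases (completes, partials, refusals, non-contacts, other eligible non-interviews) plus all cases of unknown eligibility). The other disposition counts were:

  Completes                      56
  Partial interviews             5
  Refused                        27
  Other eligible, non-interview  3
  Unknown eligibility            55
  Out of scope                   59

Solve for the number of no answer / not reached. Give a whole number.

44

Top → 56 + 5 + 27 + 3 = 91
CON1 = 91 / D = 0.479
D = 91 / 0.479 = 190.0
Other denominator terms total 146
no answer / not reached = 190.0 − 146 ≈ 44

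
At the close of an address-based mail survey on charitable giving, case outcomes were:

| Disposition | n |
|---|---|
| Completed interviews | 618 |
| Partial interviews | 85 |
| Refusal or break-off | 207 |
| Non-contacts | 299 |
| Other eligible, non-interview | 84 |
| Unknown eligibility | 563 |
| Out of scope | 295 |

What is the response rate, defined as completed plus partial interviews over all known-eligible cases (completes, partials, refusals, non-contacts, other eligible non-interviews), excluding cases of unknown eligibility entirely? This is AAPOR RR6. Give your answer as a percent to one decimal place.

54.4%

Numerator → 618 + 85 = 703
Denom → 618 + 85 + 207 + 299 + 84 = 1293
RR6 = 703 / 1293 = 0.5437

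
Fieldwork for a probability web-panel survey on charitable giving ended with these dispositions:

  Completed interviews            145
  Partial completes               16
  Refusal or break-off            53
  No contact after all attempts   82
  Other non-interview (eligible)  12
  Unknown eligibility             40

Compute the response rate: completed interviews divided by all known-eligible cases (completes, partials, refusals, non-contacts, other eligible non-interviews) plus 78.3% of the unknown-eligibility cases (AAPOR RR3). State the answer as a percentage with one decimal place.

Num → 145
Eligible (known) → 145 + 16 + 53 + 82 + 12 = 308
e × U → 0.7830 × 40 = 31.32
Denom → 308 + 31.32 = 339.32
RR3 = 145 / 339.32 = 0.4273

42.7%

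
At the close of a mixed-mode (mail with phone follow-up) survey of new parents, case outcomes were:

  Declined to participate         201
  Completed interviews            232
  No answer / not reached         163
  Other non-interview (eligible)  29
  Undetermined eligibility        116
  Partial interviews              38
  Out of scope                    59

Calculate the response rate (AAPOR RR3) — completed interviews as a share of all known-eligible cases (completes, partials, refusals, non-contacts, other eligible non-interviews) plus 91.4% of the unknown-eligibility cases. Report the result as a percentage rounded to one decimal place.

Top: 232
Known eligible: 232 + 38 + 201 + 163 + 29 = 663
Eligible share of unknowns: 0.9140 × 116 = 106.02
Denominator: 663 + 106.02 = 769.02
RR3 = 232 / 769.02 = 0.3017

30.2%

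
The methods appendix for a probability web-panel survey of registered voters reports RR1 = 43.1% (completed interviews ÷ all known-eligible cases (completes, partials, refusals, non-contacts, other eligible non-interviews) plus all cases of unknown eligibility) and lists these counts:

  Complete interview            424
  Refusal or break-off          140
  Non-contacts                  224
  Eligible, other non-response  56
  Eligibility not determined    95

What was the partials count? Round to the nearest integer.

45

RR1 = 424 / D = 0.431
D = 424 / 0.431 = 983.8
Rest of base = 939
partials = 983.8 − 939 ≈ 45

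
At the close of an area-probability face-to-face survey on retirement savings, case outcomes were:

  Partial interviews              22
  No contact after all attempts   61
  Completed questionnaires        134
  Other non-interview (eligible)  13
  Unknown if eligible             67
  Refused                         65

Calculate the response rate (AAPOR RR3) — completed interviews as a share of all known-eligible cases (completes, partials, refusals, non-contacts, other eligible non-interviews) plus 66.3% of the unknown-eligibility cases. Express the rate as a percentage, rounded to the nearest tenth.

39.5%

Numerator = 134
Known eligible = 134 + 22 + 65 + 61 + 13 = 295
Estimated eligible among unknowns = 0.6630 × 67 = 44.42
Base = 295 + 44.42 = 339.42
RR3 = 134 / 339.42 = 0.3948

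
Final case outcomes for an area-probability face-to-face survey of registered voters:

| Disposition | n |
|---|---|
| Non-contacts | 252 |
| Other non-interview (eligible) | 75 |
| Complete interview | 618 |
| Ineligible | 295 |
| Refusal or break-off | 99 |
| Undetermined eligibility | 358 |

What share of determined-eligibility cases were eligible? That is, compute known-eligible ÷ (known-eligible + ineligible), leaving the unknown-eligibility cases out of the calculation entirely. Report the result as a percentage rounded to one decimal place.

Eligible (known) → 618 + 99 + 252 + 75 = 1044
e = 1044 / (1044 + 295) = 1044 / 1339 = 0.7797

78.0%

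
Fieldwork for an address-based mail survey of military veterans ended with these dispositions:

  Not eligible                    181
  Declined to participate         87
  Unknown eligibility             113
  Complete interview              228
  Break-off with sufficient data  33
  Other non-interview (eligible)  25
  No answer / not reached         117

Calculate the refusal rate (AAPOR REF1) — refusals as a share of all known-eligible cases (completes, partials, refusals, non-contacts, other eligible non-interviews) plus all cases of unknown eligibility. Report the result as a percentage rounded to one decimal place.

14.4%

Numerator → 87
Denom → 228 + 33 + 87 + 117 + 25 + 113 = 603
REF1 = 87 / 603 = 0.1443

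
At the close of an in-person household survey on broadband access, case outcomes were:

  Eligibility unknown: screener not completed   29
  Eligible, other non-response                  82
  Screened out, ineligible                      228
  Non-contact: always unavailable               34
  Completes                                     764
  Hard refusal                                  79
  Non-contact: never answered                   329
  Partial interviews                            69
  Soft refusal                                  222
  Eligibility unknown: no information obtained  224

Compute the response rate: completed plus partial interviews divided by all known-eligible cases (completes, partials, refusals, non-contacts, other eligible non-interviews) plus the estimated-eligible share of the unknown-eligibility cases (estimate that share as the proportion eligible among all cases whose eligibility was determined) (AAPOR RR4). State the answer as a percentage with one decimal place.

46.3%

Refusals = 79 + 222 = 301
Never reached = 329 + 34 = 363
Unknown eligibility = 29 + 224 = 253
Numerator → 764 + 69 = 833
Eligible (known) → 764 + 69 + 301 + 363 + 82 = 1579
e = 1579 / (1579 + 228) = 1579 / 1807 = 0.8738
Estimated eligible among unknowns → 0.8738 × 253 = 221.07
Base → 1579 + 221.07 = 1800.07
RR4 = 833 / 1800.07 = 0.4628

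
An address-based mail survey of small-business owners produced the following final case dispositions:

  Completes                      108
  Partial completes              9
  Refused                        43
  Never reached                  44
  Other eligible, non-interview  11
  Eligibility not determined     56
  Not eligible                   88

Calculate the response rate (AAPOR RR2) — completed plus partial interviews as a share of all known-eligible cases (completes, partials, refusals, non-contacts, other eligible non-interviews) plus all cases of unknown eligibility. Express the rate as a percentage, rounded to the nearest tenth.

Num = 108 + 9 = 117
Denom = 108 + 9 + 43 + 44 + 11 + 56 = 271
RR2 = 117 / 271 = 0.4317

43.2%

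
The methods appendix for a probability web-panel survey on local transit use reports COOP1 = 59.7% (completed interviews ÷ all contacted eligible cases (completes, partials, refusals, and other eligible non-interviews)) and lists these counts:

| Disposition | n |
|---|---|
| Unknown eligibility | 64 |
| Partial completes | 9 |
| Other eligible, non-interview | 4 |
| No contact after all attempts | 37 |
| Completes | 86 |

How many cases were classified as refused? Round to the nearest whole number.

COOP1 = 86 / D = 0.597
D = 86 / 0.597 = 144.1
Rest of base = 99
refused = 144.1 − 99 ≈ 45

45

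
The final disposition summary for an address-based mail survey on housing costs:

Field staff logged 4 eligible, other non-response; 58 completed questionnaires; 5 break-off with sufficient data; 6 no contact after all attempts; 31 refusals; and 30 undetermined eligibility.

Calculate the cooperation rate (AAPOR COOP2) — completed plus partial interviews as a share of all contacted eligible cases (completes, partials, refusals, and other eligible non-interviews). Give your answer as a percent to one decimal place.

Numerator → 58 + 5 = 63
Denom → 58 + 5 + 31 + 4 = 98
COOP2 = 63 / 98 = 0.6429

64.3%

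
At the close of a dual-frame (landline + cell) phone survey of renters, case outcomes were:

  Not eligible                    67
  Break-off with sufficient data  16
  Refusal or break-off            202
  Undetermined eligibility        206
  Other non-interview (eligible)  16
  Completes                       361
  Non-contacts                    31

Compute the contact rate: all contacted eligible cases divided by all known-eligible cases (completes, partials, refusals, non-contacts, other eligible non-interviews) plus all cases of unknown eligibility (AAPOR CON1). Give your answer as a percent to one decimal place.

Top → 361 + 16 + 202 + 16 = 595
Denom → 361 + 16 + 202 + 31 + 16 + 206 = 832
CON1 = 595 / 832 = 0.7151

71.5%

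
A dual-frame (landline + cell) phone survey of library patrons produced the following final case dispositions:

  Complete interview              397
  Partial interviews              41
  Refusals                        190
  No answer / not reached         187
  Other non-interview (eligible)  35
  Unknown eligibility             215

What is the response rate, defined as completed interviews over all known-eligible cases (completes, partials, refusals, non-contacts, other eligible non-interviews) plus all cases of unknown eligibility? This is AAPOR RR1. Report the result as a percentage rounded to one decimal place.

Num → 397
Denominator → 397 + 41 + 190 + 187 + 35 + 215 = 1065
RR1 = 397 / 1065 = 0.3728

37.3%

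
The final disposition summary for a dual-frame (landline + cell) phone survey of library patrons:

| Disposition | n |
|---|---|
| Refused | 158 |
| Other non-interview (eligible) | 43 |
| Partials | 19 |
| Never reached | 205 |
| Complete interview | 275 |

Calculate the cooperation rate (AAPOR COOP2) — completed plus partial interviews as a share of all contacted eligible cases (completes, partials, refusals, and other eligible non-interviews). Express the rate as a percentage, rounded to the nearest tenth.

59.4%

Top: 275 + 19 = 294
Denom: 275 + 19 + 158 + 43 = 495
COOP2 = 294 / 495 = 0.5939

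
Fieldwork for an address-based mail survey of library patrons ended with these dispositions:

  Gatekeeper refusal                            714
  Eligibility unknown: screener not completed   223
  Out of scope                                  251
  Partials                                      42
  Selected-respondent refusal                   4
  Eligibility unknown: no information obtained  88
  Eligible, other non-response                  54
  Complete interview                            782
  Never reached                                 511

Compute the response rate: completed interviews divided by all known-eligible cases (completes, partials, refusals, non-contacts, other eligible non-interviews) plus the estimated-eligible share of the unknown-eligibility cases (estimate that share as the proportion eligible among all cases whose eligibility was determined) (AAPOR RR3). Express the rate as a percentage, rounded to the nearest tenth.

Refusal or break-off = 714 + 4 = 718
Unknown if eligible = 223 + 88 = 311
Num: 782
Eligible (known): 782 + 42 + 718 + 511 + 54 = 2107
e = 2107 / (2107 + 251) = 2107 / 2358 = 0.8936
Eligible share of unknowns: 0.8936 × 311 = 277.91
Denom: 2107 + 277.91 = 2384.91
RR3 = 782 / 2384.91 = 0.3279

32.8%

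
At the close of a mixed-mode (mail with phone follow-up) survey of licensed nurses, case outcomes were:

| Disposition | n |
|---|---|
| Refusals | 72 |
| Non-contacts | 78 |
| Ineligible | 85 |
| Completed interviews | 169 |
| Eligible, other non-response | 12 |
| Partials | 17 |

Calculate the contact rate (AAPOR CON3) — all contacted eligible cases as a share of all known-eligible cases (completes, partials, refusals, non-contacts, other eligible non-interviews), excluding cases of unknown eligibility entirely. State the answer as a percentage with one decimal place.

Numerator = 169 + 17 + 72 + 12 = 270
Denominator = 169 + 17 + 72 + 78 + 12 = 348
CON3 = 270 / 348 = 0.7759

77.6%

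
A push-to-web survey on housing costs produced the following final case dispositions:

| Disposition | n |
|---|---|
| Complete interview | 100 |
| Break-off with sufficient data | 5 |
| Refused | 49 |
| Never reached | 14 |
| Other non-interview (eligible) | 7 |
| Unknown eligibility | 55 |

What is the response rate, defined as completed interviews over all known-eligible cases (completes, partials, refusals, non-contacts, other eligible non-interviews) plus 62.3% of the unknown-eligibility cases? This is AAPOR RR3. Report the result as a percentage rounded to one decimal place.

Numerator = 100
Known eligible = 100 + 5 + 49 + 14 + 7 = 175
Eligible share of unknowns = 0.6230 × 55 = 34.27
Denominator = 175 + 34.27 = 209.27
RR3 = 100 / 209.27 = 0.4779

47.8%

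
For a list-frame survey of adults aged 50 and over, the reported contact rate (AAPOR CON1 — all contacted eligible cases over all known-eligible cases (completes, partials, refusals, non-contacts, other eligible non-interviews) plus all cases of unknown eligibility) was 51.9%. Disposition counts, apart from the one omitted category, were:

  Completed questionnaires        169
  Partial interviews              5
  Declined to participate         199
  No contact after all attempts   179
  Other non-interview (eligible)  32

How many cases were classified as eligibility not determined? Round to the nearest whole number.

Numerator → 169 + 5 + 199 + 32 = 405
CON1 = 405 / D = 0.519
D = 405 / 0.519 = 780.3
Remaining denominator categories sum to 584
eligibility not determined = 780.3 − 584 ≈ 196

196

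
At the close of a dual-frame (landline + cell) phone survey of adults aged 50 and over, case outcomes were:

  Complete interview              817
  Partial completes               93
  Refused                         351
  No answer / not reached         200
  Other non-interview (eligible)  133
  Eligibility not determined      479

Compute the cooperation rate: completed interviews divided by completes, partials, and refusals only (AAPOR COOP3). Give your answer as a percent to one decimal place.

Numerator → 817
Denominator → 817 + 93 + 351 = 1261
COOP3 = 817 / 1261 = 0.6479

64.8%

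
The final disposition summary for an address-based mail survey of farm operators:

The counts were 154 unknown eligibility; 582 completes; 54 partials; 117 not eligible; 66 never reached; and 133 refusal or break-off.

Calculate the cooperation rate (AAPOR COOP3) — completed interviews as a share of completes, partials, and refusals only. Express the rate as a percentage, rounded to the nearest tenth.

75.7%

Numerator: 582
Denom: 582 + 54 + 133 = 769
COOP3 = 582 / 769 = 0.7568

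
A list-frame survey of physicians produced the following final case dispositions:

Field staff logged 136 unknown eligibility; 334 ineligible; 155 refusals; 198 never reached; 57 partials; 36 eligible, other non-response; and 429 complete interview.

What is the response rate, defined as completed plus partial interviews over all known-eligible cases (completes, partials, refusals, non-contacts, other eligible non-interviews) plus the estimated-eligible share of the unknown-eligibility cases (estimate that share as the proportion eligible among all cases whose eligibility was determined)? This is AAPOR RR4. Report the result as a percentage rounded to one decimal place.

49.9%

Top = 429 + 57 = 486
Eligible (known) = 429 + 57 + 155 + 198 + 36 = 875
e = 875 / (875 + 334) = 875 / 1209 = 0.7237
Eligible share of unknowns = 0.7237 × 136 = 98.42
Denominator = 875 + 98.42 = 973.42
RR4 = 486 / 973.42 = 0.4993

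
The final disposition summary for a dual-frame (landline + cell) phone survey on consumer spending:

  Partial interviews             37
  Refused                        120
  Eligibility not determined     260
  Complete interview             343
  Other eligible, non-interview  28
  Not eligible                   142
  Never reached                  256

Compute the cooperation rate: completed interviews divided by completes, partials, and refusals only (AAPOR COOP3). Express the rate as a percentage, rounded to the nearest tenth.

68.6%

Top: 343
Denom: 343 + 37 + 120 = 500
COOP3 = 343 / 500 = 0.6860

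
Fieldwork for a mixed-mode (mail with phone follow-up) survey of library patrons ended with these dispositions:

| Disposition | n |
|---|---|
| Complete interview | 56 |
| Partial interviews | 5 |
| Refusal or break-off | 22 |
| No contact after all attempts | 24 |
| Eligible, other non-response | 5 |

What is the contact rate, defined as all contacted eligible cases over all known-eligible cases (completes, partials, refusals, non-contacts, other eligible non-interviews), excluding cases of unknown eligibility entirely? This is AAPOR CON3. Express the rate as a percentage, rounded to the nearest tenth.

78.6%

Top → 56 + 5 + 22 + 5 = 88
Base → 56 + 5 + 22 + 24 + 5 = 112
CON3 = 88 / 112 = 0.7857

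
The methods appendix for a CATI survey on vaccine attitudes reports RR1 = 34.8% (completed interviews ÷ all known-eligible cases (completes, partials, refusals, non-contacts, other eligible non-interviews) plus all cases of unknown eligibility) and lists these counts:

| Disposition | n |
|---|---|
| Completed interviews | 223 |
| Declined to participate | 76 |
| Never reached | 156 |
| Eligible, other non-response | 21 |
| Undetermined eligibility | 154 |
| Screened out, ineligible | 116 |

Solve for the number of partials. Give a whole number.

11

RR1 = 223 / D = 0.348
D = 223 / 0.348 = 640.8
Remaining denominator categories sum to 630
partials = 640.8 − 630 ≈ 11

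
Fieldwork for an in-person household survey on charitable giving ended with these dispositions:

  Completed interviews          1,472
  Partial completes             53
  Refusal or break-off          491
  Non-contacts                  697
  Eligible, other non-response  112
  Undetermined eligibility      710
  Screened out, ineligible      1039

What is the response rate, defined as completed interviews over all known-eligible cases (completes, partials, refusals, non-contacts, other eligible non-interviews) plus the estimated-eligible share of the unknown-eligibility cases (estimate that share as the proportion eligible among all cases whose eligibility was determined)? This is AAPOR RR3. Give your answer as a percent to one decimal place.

Numerator = 1472
Known eligible = 1472 + 53 + 491 + 697 + 112 = 2825
e = 2825 / (2825 + 1039) = 2825 / 3864 = 0.7311
Estimated eligible among unknowns = 0.7311 × 710 = 519.08
Denominator = 2825 + 519.08 = 3344.08
RR3 = 1472 / 3344.08 = 0.4402

44.0%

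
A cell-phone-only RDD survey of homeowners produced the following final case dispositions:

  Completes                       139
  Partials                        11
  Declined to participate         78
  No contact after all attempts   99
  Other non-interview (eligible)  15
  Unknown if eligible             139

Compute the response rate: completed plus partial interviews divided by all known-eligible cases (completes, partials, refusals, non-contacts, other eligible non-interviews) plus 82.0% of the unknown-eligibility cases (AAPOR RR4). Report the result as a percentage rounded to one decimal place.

Numerator: 139 + 11 = 150
Determined eligible: 139 + 11 + 78 + 99 + 15 = 342
e × U: 0.8200 × 139 = 113.98
Denom: 342 + 113.98 = 455.98
RR4 = 150 / 455.98 = 0.3290

32.9%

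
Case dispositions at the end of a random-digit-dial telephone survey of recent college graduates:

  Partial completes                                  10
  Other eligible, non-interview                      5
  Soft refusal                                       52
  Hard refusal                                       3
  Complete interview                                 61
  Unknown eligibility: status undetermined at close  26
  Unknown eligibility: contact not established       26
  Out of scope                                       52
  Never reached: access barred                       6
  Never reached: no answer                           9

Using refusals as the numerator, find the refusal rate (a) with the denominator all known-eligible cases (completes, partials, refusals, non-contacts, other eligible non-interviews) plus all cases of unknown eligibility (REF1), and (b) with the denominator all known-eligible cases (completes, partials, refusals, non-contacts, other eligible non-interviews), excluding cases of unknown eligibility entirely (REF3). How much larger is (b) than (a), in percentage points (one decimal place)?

Refused = 3 + 52 = 55
Non-contacts = 9 + 6 = 15
Unknown if eligible = 26 + 26 = 52
Numerator → 55
Base → 61 + 10 + 55 + 15 + 5 + 52 = 198
REF1 = 55 / 198 = 0.2778
Base → 61 + 10 + 55 + 15 + 5 = 146
REF3 = 55 / 146 = 0.3767
Difference = 37.67 − 27.78 = 9.89 percentage points

9.9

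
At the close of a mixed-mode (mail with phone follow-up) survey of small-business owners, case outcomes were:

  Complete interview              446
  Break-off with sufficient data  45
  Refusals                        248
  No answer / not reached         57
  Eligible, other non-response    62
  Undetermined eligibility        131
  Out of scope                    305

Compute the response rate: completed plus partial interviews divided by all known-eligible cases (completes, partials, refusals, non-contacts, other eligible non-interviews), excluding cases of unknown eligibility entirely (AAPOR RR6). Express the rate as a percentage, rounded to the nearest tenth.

57.2%

Num → 446 + 45 = 491
Base → 446 + 45 + 248 + 57 + 62 = 858
RR6 = 491 / 858 = 0.5723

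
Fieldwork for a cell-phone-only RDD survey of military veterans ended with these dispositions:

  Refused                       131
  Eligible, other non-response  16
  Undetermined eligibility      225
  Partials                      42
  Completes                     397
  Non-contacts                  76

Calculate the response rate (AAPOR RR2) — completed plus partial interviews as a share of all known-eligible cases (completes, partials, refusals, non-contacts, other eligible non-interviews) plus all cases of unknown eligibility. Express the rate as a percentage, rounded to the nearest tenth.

Top → 397 + 42 = 439
Denom → 397 + 42 + 131 + 76 + 16 + 225 = 887
RR2 = 439 / 887 = 0.4949

49.5%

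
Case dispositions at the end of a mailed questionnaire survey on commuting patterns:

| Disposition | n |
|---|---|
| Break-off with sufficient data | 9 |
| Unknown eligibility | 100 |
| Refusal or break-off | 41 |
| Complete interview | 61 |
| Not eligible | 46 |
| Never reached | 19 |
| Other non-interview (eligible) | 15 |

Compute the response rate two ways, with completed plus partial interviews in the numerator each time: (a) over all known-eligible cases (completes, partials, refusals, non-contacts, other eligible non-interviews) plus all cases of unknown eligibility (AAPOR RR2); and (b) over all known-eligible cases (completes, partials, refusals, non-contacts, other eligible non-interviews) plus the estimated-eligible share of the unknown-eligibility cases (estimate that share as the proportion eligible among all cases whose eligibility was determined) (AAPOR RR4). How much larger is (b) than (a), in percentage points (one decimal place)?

3.1

Num → 61 + 9 = 70
Denominator → 61 + 9 + 41 + 19 + 15 + 100 = 245
RR2 = 70 / 245 = 0.2857
Known eligible → 61 + 9 + 41 + 19 + 15 = 145
e = 145 / (145 + 46) = 145 / 191 = 0.7592
Eligible share of unknowns → 0.7592 × 100 = 75.92
Denominator → 145 + 75.92 = 220.92
RR4 = 70 / 220.92 = 0.3169
Difference = 31.69 − 28.57 = 3.12 percentage points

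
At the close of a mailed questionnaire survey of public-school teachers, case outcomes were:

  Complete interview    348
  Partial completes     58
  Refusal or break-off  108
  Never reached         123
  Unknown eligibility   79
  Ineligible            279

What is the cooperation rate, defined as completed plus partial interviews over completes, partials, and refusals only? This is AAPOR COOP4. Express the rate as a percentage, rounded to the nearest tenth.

79.0%

Top → 348 + 58 = 406
Denominator → 348 + 58 + 108 = 514
COOP4 = 406 / 514 = 0.7899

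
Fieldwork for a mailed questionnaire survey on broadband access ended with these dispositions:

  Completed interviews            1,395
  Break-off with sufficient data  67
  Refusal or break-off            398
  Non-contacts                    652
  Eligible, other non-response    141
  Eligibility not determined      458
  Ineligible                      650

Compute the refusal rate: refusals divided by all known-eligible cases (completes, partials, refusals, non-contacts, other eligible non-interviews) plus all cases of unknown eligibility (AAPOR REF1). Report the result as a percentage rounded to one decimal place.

Num: 398
Base: 1395 + 67 + 398 + 652 + 141 + 458 = 3111
REF1 = 398 / 3111 = 0.1279

12.8%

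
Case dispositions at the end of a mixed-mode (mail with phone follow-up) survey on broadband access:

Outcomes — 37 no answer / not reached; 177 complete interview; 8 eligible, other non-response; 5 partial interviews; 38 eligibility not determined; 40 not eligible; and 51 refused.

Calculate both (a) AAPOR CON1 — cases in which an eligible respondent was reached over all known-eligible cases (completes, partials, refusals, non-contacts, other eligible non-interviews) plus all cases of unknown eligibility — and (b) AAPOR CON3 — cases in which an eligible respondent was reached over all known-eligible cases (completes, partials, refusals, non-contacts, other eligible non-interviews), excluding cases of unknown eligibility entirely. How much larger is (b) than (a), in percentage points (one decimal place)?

10.4

Top → 177 + 5 + 51 + 8 = 241
Denominator → 177 + 5 + 51 + 37 + 8 + 38 = 316
CON1 = 241 / 316 = 0.7627
Denominator → 177 + 5 + 51 + 37 + 8 = 278
CON3 = 241 / 278 = 0.8669
Difference = 86.69 − 76.27 = 10.42 percentage points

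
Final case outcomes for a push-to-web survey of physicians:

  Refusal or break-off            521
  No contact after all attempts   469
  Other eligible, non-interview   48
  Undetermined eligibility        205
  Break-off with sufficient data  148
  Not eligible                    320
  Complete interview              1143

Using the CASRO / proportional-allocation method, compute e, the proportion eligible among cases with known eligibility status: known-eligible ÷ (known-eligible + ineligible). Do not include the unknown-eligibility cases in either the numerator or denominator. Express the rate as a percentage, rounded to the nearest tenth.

87.9%

Eligible (known) = 1143 + 148 + 521 + 469 + 48 = 2329
e = 2329 / (2329 + 320) = 2329 / 2649 = 0.8792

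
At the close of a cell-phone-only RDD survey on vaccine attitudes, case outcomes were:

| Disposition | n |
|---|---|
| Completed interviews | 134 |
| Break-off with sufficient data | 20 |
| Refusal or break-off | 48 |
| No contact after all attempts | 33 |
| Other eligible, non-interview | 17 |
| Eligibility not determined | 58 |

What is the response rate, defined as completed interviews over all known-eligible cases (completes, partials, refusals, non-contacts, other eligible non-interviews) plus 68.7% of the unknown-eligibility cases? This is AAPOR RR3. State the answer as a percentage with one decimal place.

45.9%

Num = 134
Determined eligible = 134 + 20 + 48 + 33 + 17 = 252
Estimated eligible among unknowns = 0.6870 × 58 = 39.85
Denom = 252 + 39.85 = 291.85
RR3 = 134 / 291.85 = 0.4591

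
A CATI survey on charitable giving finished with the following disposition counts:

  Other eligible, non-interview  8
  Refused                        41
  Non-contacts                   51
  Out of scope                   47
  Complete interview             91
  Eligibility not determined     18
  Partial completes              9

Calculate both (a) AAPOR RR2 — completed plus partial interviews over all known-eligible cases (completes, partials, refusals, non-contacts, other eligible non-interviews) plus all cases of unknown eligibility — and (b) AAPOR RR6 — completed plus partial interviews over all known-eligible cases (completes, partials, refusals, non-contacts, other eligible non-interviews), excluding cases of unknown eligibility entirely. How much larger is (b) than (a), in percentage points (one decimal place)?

4.1

Top: 91 + 9 = 100
Base: 91 + 9 + 41 + 51 + 8 + 18 = 218
RR2 = 100 / 218 = 0.4587
Base: 91 + 9 + 41 + 51 + 8 = 200
RR6 = 100 / 200 = 0.5000
Difference = 50.00 − 45.87 = 4.13 percentage points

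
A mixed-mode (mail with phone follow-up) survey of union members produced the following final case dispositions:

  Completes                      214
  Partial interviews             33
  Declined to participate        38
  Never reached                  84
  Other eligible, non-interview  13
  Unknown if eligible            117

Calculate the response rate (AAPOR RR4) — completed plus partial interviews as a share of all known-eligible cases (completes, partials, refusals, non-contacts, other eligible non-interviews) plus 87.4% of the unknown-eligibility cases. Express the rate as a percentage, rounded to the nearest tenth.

Numerator → 214 + 33 = 247
Known eligible → 214 + 33 + 38 + 84 + 13 = 382
e × U → 0.8740 × 117 = 102.26
Base → 382 + 102.26 = 484.26
RR4 = 247 / 484.26 = 0.5101

51.0%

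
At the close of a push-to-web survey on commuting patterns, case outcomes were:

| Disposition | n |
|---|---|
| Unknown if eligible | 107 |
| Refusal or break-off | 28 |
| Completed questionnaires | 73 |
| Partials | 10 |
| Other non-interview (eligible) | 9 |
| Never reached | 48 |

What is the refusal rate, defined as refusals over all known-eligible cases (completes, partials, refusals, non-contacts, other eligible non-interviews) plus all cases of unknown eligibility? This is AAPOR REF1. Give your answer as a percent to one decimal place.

10.2%

Top → 28
Denom → 73 + 10 + 28 + 48 + 9 + 107 = 275
REF1 = 28 / 275 = 0.1018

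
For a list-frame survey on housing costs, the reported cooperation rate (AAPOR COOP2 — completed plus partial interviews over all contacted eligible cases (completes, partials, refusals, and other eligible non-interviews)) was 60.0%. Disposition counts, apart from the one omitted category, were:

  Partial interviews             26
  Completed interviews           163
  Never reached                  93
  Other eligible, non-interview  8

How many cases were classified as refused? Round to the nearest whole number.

Num → 163 + 26 = 189
COOP2 = 189 / D = 0.600
D = 189 / 0.600 = 315.0
Other denominator terms total 197
refused = 315.0 − 197 ≈ 118

118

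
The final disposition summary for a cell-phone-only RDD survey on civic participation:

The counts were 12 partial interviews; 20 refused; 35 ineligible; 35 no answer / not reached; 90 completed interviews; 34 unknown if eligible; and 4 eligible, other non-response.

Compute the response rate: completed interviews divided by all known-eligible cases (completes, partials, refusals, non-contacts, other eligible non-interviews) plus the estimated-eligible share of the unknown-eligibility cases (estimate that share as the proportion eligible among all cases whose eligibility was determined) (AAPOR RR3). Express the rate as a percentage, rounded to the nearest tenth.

Num = 90
Known eligible = 90 + 12 + 20 + 35 + 4 = 161
e = 161 / (161 + 35) = 161 / 196 = 0.8214
e × U = 0.8214 × 34 = 27.93
Denominator = 161 + 27.93 = 188.93
RR3 = 90 / 188.93 = 0.4764

47.6%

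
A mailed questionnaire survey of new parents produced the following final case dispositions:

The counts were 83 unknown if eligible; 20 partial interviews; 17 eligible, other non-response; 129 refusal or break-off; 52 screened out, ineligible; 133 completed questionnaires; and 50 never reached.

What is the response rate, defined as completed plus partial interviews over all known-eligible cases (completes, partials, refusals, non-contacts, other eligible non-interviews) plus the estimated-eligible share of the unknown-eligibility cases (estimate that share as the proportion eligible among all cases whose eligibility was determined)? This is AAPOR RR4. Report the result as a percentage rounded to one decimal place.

36.3%

Num → 133 + 20 = 153
Eligible (known) → 133 + 20 + 129 + 50 + 17 = 349
e = 349 / (349 + 52) = 349 / 401 = 0.8703
Eligible share of unknowns → 0.8703 × 83 = 72.23
Base → 349 + 72.23 = 421.23
RR4 = 153 / 421.23 = 0.3632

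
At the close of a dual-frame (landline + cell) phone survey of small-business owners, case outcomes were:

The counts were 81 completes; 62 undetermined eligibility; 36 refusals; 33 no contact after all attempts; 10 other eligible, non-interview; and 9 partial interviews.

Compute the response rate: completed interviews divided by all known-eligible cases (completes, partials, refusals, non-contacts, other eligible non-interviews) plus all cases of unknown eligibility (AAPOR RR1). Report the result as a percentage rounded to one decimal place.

35.1%

Top = 81
Denominator = 81 + 9 + 36 + 33 + 10 + 62 = 231
RR1 = 81 / 231 = 0.3506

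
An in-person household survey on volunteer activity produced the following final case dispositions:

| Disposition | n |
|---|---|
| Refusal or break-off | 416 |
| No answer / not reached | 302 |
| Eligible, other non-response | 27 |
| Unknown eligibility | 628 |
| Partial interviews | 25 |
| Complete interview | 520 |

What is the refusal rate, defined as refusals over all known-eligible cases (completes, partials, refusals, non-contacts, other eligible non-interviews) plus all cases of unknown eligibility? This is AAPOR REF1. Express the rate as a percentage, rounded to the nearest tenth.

21.7%

Numerator → 416
Denom → 520 + 25 + 416 + 302 + 27 + 628 = 1918
REF1 = 416 / 1918 = 0.2169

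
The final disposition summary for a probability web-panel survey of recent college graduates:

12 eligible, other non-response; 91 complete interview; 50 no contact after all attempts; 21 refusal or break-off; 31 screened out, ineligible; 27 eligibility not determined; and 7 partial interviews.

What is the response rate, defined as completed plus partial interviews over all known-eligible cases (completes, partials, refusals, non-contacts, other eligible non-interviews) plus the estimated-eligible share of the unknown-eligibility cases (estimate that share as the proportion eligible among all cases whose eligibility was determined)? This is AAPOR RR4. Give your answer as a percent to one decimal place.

48.0%

Top = 91 + 7 = 98
Known eligible = 91 + 7 + 21 + 50 + 12 = 181
e = 181 / (181 + 31) = 181 / 212 = 0.8538
Eligible share of unknowns = 0.8538 × 27 = 23.05
Denom = 181 + 23.05 = 204.05
RR4 = 98 / 204.05 = 0.4803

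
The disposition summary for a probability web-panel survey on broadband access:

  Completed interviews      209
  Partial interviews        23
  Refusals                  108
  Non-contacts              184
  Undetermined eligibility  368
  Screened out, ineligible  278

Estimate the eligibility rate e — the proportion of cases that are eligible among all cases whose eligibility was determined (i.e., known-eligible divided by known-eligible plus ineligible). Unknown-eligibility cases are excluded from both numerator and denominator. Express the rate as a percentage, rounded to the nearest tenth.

65.3%

Eligible (known) = 209 + 23 + 108 + 184 = 524
e = 524 / (524 + 278) = 524 / 802 = 0.6534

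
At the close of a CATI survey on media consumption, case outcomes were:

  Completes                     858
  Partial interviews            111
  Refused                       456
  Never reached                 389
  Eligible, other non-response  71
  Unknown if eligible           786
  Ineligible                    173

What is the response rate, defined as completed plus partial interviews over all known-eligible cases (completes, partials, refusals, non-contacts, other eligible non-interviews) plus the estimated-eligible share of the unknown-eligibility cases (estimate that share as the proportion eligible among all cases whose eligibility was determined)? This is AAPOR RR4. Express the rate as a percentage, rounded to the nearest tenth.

37.2%

Top: 858 + 111 = 969
Eligible (known): 858 + 111 + 456 + 389 + 71 = 1885
e = 1885 / (1885 + 173) = 1885 / 2058 = 0.9159
Eligible share of unknowns: 0.9159 × 786 = 719.90
Denom: 1885 + 719.90 = 2604.90
RR4 = 969 / 2604.90 = 0.3720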